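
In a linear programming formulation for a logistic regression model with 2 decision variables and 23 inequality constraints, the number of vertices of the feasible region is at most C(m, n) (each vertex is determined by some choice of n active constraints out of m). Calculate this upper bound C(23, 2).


Each vertex corresponds to some choice of n active constraints out of m, so the number of vertices is at most C(m, n) = m! / (n!(m-n)!).
m = 23, n = 2
Numerator: 23 * 22
Denominator: 2! = 2
C(23, 2) = 253


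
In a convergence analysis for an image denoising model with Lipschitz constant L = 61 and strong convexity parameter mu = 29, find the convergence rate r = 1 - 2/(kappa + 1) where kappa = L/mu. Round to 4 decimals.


Step 1: Compute the condition number.
kappa = L/mu = 61/29 = 2.1034
Step 2: Compute the convergence rate.
r = 1 - 2/(kappa + 1) = 1 - 2*mu/(L + mu) = (L - mu)/(L + mu) = 32/90 = 0.3556


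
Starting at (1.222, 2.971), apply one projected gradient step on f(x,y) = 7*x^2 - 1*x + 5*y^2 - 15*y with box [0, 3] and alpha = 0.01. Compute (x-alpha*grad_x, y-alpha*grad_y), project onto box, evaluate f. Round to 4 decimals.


Step 1: Compute gradient at (1.222, 2.971).
grad_x = 2*7*1.222 - 1 = 16.108
grad_y = 2*5*2.971 - 15 = 14.71
Step 2: Gradient step.
x_raw = 1.222 - 0.01*16.108 = 1.0609
y_raw = 2.971 - 0.01*14.71 = 2.8239
Step 3: Project onto [0, 3].
x_proj = clip(1.0609) = 1.0609
y_proj = clip(2.8239) = 2.8239
Step 4: Evaluate f.
f(1.0609, 2.8239) = 4.3315


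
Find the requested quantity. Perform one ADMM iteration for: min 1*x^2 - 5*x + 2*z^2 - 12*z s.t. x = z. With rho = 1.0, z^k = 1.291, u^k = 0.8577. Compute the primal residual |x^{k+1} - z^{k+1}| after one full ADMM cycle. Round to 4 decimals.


ADMM iteration with rho = 1.0, z^k = 1.291, u^k = 0.8577
Step 1: x-update.
Minimize 1*x^2 - 5*x + (1.0/2)*(x - 1.291 + 0.8577)^2
FOC: (2*1 + 1.0)*x = 5 + 1.0*(1.291 - 0.8577)
x^{k+1} = 1.8111
Step 2: z-update.
Minimize 2*z^2 - 12*z + (1.0/2)*(1.8111 - z + 0.8577)^2
FOC: (2*2 + 1.0)*z = 12 + 1.0*(1.8111 + 0.8577)
z^{k+1} = 2.9338
Step 3: u-update.
u^{k+1} = 0.8577 + 1.8111 - 2.9338 = -0.265
Step 4: Primal residual = |1.8111 - 2.9338| = 1.1227


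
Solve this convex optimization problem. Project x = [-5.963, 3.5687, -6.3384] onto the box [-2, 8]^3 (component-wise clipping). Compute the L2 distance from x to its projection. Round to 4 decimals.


Project each component onto [-2, 8].
clip(-5.963) = -2.0, clip(3.5687) = 3.5687, clip(-6.3384) = -2.0
Projection = [-2.0, 3.5687, -2.0]
Squared diffs: [15.7054, 0.0, 18.8217]
Distance = sqrt(34.5271) = 5.876


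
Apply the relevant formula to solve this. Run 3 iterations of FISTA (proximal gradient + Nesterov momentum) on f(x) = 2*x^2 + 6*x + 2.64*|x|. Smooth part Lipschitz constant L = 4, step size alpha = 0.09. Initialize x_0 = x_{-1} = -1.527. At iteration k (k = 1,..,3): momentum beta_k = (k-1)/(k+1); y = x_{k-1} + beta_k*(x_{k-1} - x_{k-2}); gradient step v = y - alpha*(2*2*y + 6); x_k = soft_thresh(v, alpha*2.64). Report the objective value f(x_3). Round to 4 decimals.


FISTA on f(x) = 2*x^2 + 6*x + 2.64*|x|
L = 4, alpha = 0.09
Iteration 1: beta = 0.0, y = -1.527 + 0.0*(-1.527 + 1.527) = -1.527
  grad(y) = -0.108, v = y - alpha*grad = -1.5173
  prox(v) = soft_thresh(-1.5173, 0.2376) = -1.2797
Iteration 2: beta = 0.3333, y = -1.2797 + 0.3333*(-1.2797 + 1.527) = -1.1972
  grad(y) = 1.211, v = y - alpha*grad = -1.3062
  prox(v) = soft_thresh(-1.3062, 0.2376) = -1.0686
Iteration 3: beta = 0.5, y = -1.0686 + 0.5*(-1.0686 + 1.2797) = -0.9631
  grad(y) = 2.1476, v = y - alpha*grad = -1.1564
  prox(v) = soft_thresh(-1.1564, 0.2376) = -0.9188
f(x_3) = 2*(-0.9188)^2 + 6*(-0.9188) + 2.64*|-0.9188| = -1.3988


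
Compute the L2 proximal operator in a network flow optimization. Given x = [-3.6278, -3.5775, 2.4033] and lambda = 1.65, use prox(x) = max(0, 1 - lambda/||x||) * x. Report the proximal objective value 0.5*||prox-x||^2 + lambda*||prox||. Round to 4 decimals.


Step 1: Compute ||x||.
||x|| = 5.6334
Step 2: Compute scaling factor.
scale = max(0, 1 - 1.65/5.6334) = 0.7071
Step 3: prox(x) = [-2.5652, -2.5297, 1.6994]
||prox(x)|| = 3.9834
Step 4: Proximal objective.
0.5*||prox-x||^2 = 1.3613
lambda*||prox|| = 6.5726
Total = 7.9339


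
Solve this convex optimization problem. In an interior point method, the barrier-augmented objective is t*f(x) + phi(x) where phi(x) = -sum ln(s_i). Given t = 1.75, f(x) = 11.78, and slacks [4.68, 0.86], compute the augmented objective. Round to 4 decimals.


Step 1: Compute log-barrier.
ln values: [1.5433, -0.1508]
phi = -(1.5433 - 0.1508) = -1.3925
Step 2: Compute augmented objective.
t*f(x) = 1.75*11.78 = 20.615
Total = 20.615 - 1.3925 = 19.2225


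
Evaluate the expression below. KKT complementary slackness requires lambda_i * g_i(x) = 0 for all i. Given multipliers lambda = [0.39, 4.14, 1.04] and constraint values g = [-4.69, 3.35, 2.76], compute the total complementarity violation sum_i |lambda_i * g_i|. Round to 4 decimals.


KKT complementary slackness check:
lambda_1 * g_1 = 0.39 * -4.69 = -1.8291
lambda_2 * g_2 = 4.14 * 3.35 = 13.869
lambda_3 * g_3 = 1.04 * 2.76 = 2.8704
Total violation = 1.8291 + 13.869 + 2.8704 = 18.5685


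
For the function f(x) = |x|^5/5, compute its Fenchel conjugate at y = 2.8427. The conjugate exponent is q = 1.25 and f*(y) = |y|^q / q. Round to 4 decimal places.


The conjugate exponent q satisfies 1/p + 1/q = 1.
p = 5, so q = 5/(5 - 1) = 1.25
|y|^q = 2.8427^1.25 = 3.6912
f*(2.8427) = 3.6912 / 1.25 = 2.9529


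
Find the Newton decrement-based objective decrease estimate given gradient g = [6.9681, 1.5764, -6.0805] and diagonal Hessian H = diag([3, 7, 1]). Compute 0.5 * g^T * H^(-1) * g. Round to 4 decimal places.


Step 1: H is diagonal, so H^(-1) * g = [2.3227, 0.2252, -6.0805].
Step 2: g^T H^(-1) g = sum_i g_i^2 / H_ii
  = (6.9681)^2/3 + (1.5764)^2/7 + (-6.0805)^2/1
  = 16.1848 + 0.355 + 36.9725 = 53.5123
Step 3: Objective decrease = 0.5 * g^T H^(-1) g = 26.7561


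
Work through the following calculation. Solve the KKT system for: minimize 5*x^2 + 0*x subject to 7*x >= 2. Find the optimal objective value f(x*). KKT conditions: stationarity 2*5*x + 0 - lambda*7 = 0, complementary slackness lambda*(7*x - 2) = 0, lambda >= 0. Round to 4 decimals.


Step 1: Try lambda = 0 (constraint inactive).
x_unc = 0/(2*5) = 0.0
Check: 7*0.0 = 0.0 < 2 -- violated!
Step 2: Constraint must be active: 7*x = 2
x* = 2/7 = 0.2857 (rounded; the exact value 2/7 is used below)
lambda = (2*5*(2/7) + 0)/7 = 0.4082
Step 3: Compute optimal value.
f(x*) = 5*(2/7)^2 + 0*(2/7) = 0.4082


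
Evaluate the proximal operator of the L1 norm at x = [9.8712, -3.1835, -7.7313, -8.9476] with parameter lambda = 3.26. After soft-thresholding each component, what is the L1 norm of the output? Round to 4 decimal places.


Soft-thresholding with lambda = 3.26:
prox(9.8712) = sign(9.8712)*max(|9.8712| - 3.26, 0) = 6.6112
prox(-3.1835) = sign(-3.1835)*max(|-3.1835| - 3.26, 0) = 0.0
prox(-7.7313) = sign(-7.7313)*max(|-7.7313| - 3.26, 0) = -4.4713
prox(-8.9476) = sign(-8.9476)*max(|-8.9476| - 3.26, 0) = -5.6876
prox(x) = [6.6112, 0.0, -4.4713, -5.6876]
||prox(x)||_1 = 6.6112 + 0.0 + 4.4713 + 5.6876 = 16.7701


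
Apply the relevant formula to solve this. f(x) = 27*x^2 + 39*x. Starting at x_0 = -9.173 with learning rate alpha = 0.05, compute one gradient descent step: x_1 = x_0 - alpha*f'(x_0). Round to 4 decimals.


We compute the gradient at x_0 and apply the update.
f'(x) = 54*x + 39
f'(-9.173) = 54*-9.173 + 39 = -456.342
x_1 = -9.173 - 0.05*-456.342 = 13.6441


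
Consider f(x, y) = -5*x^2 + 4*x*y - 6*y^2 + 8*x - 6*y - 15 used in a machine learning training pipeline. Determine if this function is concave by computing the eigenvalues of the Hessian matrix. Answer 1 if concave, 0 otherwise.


The Hessian of f(x,y) = -5*x^2 + 4*x*y - 6*y^2 + 8*x - 6*y - 15 is:
H = [[-10, 4], [4, -12]]
Trace = -10 - 12 = -22
Determinant = -10*-12 - (4)^2 = 104
Discriminant = (-22)^2 - 4*104 = 68.0
Eigenvalues: lambda_1 = -15.1231, lambda_2 = -6.8769
The function is concave.

1


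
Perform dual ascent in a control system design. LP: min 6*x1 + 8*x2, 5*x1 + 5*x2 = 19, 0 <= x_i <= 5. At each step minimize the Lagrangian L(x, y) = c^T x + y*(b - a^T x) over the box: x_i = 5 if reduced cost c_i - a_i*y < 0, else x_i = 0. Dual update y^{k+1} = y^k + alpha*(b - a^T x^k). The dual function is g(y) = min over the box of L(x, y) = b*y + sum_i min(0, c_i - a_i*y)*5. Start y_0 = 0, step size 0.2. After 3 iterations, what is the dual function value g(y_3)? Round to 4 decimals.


Dual ascent for LP: min 6*x1 + 8*x2, 5*x1 + 5*x2 = 19, 0 <= x_i <= 5
Step 1: y^k = 0.0, reduced costs: (6.0, 8.0)
  x^k = (0.0, 0.0), subgradient = b - a^T x = 19.0
  y^{k+1} = 0.0 + 0.2*19.0 = 3.8
Step 2: y^k = 3.8, reduced costs: (-13.0, -11.0)
  x^k = (5.0, 5.0), subgradient = b - a^T x = -31.0
  y^{k+1} = 3.8 + 0.2*-31.0 = -2.4
Step 3: y^k = -2.4, reduced costs: (18.0, 20.0)
  x^k = (0.0, 0.0), subgradient = b - a^T x = 19.0
  y^{k+1} = -2.4 + 0.2*19.0 = 1.4
Dual objective at y_3 = 1.4: reduced costs (-1.0, 1.0), box minimizer x = (5.0, 0.0)
g(y_3) = b*y + (c1 - a1*y)*x1 + (c2 - a2*y)*x2 = 19*1.4 + (-1.0)*5.0 + 1.0*0.0 = 26.6 - 5.0 + 0.0 = 21.6


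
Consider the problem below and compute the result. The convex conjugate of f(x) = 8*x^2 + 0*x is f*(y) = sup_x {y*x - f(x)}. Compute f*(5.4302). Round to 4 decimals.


f*(y) = sup_x {y*x - a*x^2 - b*x} = sup_x {(y-b)*x - a*x^2}
FOC: (y - b) - 2a*x = 0 => x* = (y - b)/(2a)
x* = (5.4302 - 0)/(2*8) = 0.3394
f*(5.4302) = (y-b)^2/(4a) = (5.4302 - 0)^2/(4*8)
= 29.4871/32 = 0.9215


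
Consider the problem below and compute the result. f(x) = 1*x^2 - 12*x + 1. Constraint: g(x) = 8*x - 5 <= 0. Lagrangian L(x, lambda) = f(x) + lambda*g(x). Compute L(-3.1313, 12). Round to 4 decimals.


Step 1: Evaluate f(x).
f(-3.1313) = 1*(-3.1313)^2 - 12*(-3.1313) + 1 = 48.3806
Step 2: Evaluate g(x).
g(-3.1313) = 8*-3.1313 - 5 = -30.0504
Step 3: Compute Lagrangian.
L = 48.3806 + 12*-30.0504 = -312.2242


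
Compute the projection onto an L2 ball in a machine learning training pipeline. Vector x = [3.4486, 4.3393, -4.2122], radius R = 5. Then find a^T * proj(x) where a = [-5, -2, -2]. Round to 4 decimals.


Step 1: Compute ||x|| (intermediates to 6 decimals).
||x|| = sqrt(3.4486^2 + 4.3393^2 + (-4.2122)^2) = 6.96168
Step 2: Project.
Since ||x|| > R, scale = R/||x|| = 5/6.96168 = 0.718217, proj(x) = scale * x
proj(x) = [2.476843, 3.116559, -3.025274]
Step 3: Dot product.
a^T * proj(x) = -5*2.476843 - 2*3.116559 - 2*(-3.025274) = -12.5668


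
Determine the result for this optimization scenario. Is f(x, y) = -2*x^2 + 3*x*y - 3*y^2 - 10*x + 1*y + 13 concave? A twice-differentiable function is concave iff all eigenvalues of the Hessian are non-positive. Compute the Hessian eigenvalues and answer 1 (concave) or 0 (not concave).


The Hessian of f(x,y) = -2*x^2 + 3*x*y - 3*y^2 - 10*x + 1*y + 13 is:
H = [[-4, 3], [3, -6]]
Trace = -4 - 6 = -10
Determinant = -4*-6 - (3)^2 = 15
Discriminant = (-10)^2 - 4*15 = 40.0
Eigenvalues: lambda_1 = -8.1623, lambda_2 = -1.8377
The function is concave.

1


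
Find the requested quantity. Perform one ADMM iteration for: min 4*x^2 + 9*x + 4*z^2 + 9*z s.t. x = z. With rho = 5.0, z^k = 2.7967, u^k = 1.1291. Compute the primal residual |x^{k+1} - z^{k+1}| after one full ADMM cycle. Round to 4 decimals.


ADMM iteration with rho = 5.0, z^k = 2.7967, u^k = 1.1291
Step 1: x-update.
Minimize 4*x^2 + 9*x + (5.0/2)*(x - 2.7967 + 1.1291)^2
FOC: (2*4 + 5.0)*x = -9 + 5.0*(2.7967 - 1.1291)
x^{k+1} = -0.0509
Step 2: z-update.
Minimize 4*z^2 + 9*z + (5.0/2)*(-0.0509 - z + 1.1291)^2
FOC: (2*4 + 5.0)*z = -9 + 5.0*(-0.0509 + 1.1291)
z^{k+1} = -0.2776
Step 3: u-update.
u^{k+1} = 1.1291 - 0.0509 + 0.2776 = 1.3558
Step 4: Primal residual = |-0.0509 + 0.2776| = 0.2267


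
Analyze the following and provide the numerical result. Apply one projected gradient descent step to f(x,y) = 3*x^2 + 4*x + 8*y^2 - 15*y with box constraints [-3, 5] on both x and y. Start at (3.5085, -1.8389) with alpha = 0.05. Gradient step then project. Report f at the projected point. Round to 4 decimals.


Step 1: Compute gradient at (3.5085, -1.8389).
grad_x = 2*3*3.5085 + 4 = 25.051
grad_y = 2*8*-1.8389 - 15 = -44.4224
Step 2: Gradient step.
x_raw = 3.5085 - 0.05*25.051 = 2.256
y_raw = -1.8389 - 0.05*-44.4224 = 0.3822
Step 3: Project onto [-3, 5].
x_proj = clip(2.256) = 2.256
y_proj = clip(0.3822) = 0.3822
Step 4: Evaluate f.
f(2.256, 0.3822) = 19.7272


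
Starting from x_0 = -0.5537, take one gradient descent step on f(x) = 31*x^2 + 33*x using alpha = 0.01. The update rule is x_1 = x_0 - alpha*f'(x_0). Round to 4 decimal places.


We compute the gradient at x_0 and apply the update.
f'(x) = 62*x + 33
f'(-0.5537) = 62*-0.5537 + 33 = -1.3294
x_1 = -0.5537 - 0.01*-1.3294 = -0.5404


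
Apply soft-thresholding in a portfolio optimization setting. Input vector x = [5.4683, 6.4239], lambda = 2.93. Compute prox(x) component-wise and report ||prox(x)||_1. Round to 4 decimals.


Soft-thresholding with lambda = 2.93:
prox(5.4683) = sign(5.4683)*max(|5.4683| - 2.93, 0) = 2.5383
prox(6.4239) = sign(6.4239)*max(|6.4239| - 2.93, 0) = 3.4939
prox(x) = [2.5383, 3.4939]
||prox(x)||_1 = 2.5383 + 3.4939 = 6.0322


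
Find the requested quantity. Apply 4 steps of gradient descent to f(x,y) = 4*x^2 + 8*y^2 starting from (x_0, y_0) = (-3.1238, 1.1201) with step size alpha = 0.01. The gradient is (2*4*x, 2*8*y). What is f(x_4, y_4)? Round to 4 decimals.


Gradient descent on f(x,y) = 4*x^2 + 8*y^2.
Starting point: (-3.1238, 1.1201), alpha = 0.01
Step 1: grad_x = 2*4*-3.1238 = -24.9904, grad_y = 2*8*1.1201 = 17.9216
  x_1 = -3.1238 - 0.01*-24.9904 = -2.8739
  y_1 = 1.1201 - 0.01*17.9216 = 0.9409
Step 2: grad_x = 2*4*-2.8739 = -22.9912, grad_y = 2*8*0.9409 = 15.0541
  x_2 = -2.8739 - 0.01*-22.9912 = -2.644
  y_2 = 0.9409 - 0.01*15.0541 = 0.7903
Step 3: grad_x = 2*4*-2.644 = -21.1519, grad_y = 2*8*0.7903 = 12.6455
  x_3 = -2.644 - 0.01*-21.1519 = -2.4325
  y_3 = 0.7903 - 0.01*12.6455 = 0.6639
Step 4: grad_x = 2*4*-2.4325 = -19.4597, grad_y = 2*8*0.6639 = 10.6222
  x_4 = -2.4325 - 0.01*-19.4597 = -2.2379
  y_4 = 0.6639 - 0.01*10.6222 = 0.5577
f(-2.2379, 0.5577) = 4*(-2.2379)^2 + 8*0.5577^2 = 22.5201


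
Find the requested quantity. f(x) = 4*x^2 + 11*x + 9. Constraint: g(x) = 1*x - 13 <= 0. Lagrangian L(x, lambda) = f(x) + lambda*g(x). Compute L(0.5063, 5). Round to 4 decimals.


Step 1: Evaluate f(x).
f(0.5063) = 4*0.5063^2 + 11*0.5063 + 9 = 15.5947
Step 2: Evaluate g(x).
g(0.5063) = 1*0.5063 - 13 = -12.4937
Step 3: Compute Lagrangian.
L = 15.5947 + 5*-12.4937 = -46.8738


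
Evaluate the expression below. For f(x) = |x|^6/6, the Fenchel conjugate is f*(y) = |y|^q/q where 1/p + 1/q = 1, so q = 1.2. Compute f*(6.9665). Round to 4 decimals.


The conjugate exponent q satisfies 1/p + 1/q = 1.
p = 6, so q = 6/(6 - 1) = 1.2
|y|^q = 6.9665^1.2 = 10.2711
f*(6.9665) = 10.2711 / 1.2 = 8.5593


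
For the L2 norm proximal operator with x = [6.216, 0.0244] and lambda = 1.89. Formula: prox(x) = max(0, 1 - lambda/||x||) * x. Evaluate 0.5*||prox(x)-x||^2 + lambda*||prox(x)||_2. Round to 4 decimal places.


Step 1: Compute ||x||.
||x|| = 6.216
Step 2: Compute scaling factor.
scale = max(0, 1 - 1.89/6.216) = 0.6959
Step 3: prox(x) = [4.326, 0.017]
||prox(x)|| = 4.326
Step 4: Proximal objective.
0.5*||prox-x||^2 = 1.7861
lambda*||prox|| = 8.1761
Total = 9.9623


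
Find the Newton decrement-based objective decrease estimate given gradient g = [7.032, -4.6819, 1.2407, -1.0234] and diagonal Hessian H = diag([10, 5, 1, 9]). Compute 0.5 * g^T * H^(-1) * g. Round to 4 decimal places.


Step 1: H is diagonal, so H^(-1) * g = [0.7032, -0.9364, 1.2407, -0.1137].
Step 2: g^T H^(-1) g = sum_i g_i^2 / H_ii
  = (7.032)^2/10 + (-4.6819)^2/5 + (1.2407)^2/1 + (-1.0234)^2/9
  = 4.9449 + 4.384 + 1.5393 + 0.1164 = 10.9846
Step 3: Objective decrease = 0.5 * g^T H^(-1) g = 5.4923


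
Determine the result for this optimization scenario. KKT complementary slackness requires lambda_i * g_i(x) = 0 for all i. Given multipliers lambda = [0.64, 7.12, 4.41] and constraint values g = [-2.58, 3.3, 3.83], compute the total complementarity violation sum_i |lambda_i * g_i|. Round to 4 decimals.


KKT complementary slackness check:
lambda_1 * g_1 = 0.64 * -2.58 = -1.6512
lambda_2 * g_2 = 7.12 * 3.3 = 23.496
lambda_3 * g_3 = 4.41 * 3.83 = 16.8903
Total violation = 1.6512 + 23.496 + 16.8903 = 42.0375


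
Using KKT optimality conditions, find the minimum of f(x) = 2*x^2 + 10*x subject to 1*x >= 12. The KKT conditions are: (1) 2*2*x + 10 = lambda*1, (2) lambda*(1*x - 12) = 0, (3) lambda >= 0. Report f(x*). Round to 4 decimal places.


Step 1: Try lambda = 0 (constraint inactive).
x_unc = -10/(2*2) = -2.5
Check: 1*-2.5 = -2.5 < 12 -- violated!
Step 2: Constraint must be active: 1*x = 12
x* = 12/1 = 12.0
lambda = (2*2*12.0 + 10)/1 = 58.0
Step 3: Compute optimal value.
f(x*) = 2*12.0^2 + 10*12.0 = 408.0


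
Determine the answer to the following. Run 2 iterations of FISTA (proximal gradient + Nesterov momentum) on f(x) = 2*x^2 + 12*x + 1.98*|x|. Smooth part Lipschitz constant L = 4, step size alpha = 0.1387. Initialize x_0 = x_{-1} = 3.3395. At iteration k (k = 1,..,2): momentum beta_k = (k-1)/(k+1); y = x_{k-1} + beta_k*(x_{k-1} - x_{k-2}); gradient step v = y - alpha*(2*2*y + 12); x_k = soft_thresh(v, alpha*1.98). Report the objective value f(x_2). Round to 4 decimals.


FISTA on f(x) = 2*x^2 + 12*x + 1.98*|x|
L = 4, alpha = 0.1387
Iteration 1: beta = 0.0, y = 3.3395 + 0.0*(3.3395 - 3.3395) = 3.3395
  grad(y) = 25.358, v = y - alpha*grad = -0.1777
  prox(v) = soft_thresh(-0.1777, 0.2746) = 0.0
Iteration 2: beta = 0.3333, y = 0.0 + 0.3333*(0.0 - 3.3395) = -1.1132
  grad(y) = 7.5473, v = y - alpha*grad = -2.16
  prox(v) = soft_thresh(-2.16, 0.2746) = -1.8854
f(x_2) = 2*(-1.8854)^2 + 12*(-1.8854) + 1.98*|-1.8854| = -11.7821


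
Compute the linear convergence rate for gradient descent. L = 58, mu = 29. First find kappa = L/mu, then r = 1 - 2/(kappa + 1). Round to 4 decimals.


Step 1: Compute the condition number.
kappa = L/mu = 58/29 = 2.0
Step 2: Compute the convergence rate.
r = 1 - 2/(kappa + 1) = 1 - 2*mu/(L + mu) = (L - mu)/(L + mu) = 29/87 = 0.3333


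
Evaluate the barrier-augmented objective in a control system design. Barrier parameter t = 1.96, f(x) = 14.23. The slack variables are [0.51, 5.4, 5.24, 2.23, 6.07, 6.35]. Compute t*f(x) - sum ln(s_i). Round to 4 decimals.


Step 1: Compute log-barrier.
ln values: [-0.6733, 1.6864, 1.6563, 0.802, 1.8034, 1.8485]
phi = -(-0.6733 + 1.6864 + 1.6563 + 0.802 + 1.8034 + 1.8485) = -7.1232
Step 2: Compute augmented objective.
t*f(x) = 1.96*14.23 = 27.8908
Total = 27.8908 - 7.1232 = 20.7676


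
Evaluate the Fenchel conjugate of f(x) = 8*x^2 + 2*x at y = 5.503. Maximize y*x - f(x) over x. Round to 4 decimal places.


f*(y) = sup_x {y*x - a*x^2 - b*x} = sup_x {(y-b)*x - a*x^2}
FOC: (y - b) - 2a*x = 0 => x* = (y - b)/(2a)
x* = (5.503 - 2)/(2*8) = 0.2189
f*(5.503) = (y-b)^2/(4a) = (5.503 - 2)^2/(4*8)
= 12.271/32 = 0.3835


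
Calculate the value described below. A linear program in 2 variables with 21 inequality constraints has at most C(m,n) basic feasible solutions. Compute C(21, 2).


Each vertex corresponds to some choice of n active constraints out of m, so the number of vertices is at most C(m, n) = m! / (n!(m-n)!).
m = 21, n = 2
Numerator: 21 * 20
Denominator: 2! = 2
C(21, 2) = 210


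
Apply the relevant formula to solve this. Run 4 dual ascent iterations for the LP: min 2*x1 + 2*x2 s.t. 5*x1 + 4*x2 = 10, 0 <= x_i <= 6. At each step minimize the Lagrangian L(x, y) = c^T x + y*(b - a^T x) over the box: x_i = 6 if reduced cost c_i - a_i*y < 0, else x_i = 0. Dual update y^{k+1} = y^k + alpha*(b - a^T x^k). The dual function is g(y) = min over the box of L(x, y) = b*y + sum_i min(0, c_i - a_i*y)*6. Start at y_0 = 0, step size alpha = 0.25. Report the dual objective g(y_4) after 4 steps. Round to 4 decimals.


Dual ascent for LP: min 2*x1 + 2*x2, 5*x1 + 4*x2 = 10, 0 <= x_i <= 6
Step 1: y^k = 0.0, reduced costs: (2.0, 2.0)
  x^k = (0.0, 0.0), subgradient = b - a^T x = 10.0
  y^{k+1} = 0.0 + 0.25*10.0 = 2.5
Step 2: y^k = 2.5, reduced costs: (-10.5, -8.0)
  x^k = (6.0, 6.0), subgradient = b - a^T x = -44.0
  y^{k+1} = 2.5 + 0.25*-44.0 = -8.5
Step 3: y^k = -8.5, reduced costs: (44.5, 36.0)
  x^k = (0.0, 0.0), subgradient = b - a^T x = 10.0
  y^{k+1} = -8.5 + 0.25*10.0 = -6.0
Step 4: y^k = -6.0, reduced costs: (32.0, 26.0)
  x^k = (0.0, 0.0), subgradient = b - a^T x = 10.0
  y^{k+1} = -6.0 + 0.25*10.0 = -3.5
Dual objective at y_4 = -3.5: reduced costs (19.5, 16.0), box minimizer x = (0.0, 0.0)
g(y_4) = b*y + (c1 - a1*y)*x1 + (c2 - a2*y)*x2 = 10*(-3.5) + 19.5*0.0 + 16.0*0.0 = -35.0 + 0.0 + 0.0 = -35.0


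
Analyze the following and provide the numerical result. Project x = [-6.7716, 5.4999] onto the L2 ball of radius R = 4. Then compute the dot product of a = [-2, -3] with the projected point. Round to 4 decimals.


Step 1: Compute ||x|| (intermediates to 6 decimals).
||x|| = sqrt((-6.7716)^2 + 5.4999^2) = 8.72373
Step 2: Project.
Since ||x|| > R, scale = R/||x|| = 4/8.72373 = 0.458519, proj(x) = scale * x
proj(x) = [-3.104907, 2.521809]
Step 3: Dot product.
a^T * proj(x) = -2*(-3.104907) - 3*2.521809 = -1.3556


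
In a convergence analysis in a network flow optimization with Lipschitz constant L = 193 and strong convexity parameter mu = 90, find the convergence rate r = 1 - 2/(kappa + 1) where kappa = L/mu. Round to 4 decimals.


Step 1: Compute the condition number.
kappa = L/mu = 193/90 = 2.1444
Step 2: Compute the convergence rate.
r = 1 - 2/(kappa + 1) = 1 - 2*mu/(L + mu) = (L - mu)/(L + mu) = 103/283 = 0.364


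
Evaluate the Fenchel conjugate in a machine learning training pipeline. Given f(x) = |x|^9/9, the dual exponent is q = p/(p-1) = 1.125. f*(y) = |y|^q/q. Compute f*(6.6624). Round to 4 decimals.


The conjugate exponent q satisfies 1/p + 1/q = 1.
p = 9, so q = 9/(9 - 1) = 1.125
|y|^q = 6.6624^1.125 = 8.4447
f*(6.6624) = 8.4447 / 1.125 = 7.5064


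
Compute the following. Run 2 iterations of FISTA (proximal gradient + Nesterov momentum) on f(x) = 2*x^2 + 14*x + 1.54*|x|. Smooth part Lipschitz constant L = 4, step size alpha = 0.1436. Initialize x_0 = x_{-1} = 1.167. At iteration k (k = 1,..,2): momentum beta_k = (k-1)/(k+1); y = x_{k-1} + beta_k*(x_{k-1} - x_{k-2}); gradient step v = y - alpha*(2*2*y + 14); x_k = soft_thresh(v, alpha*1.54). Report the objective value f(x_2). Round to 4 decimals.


FISTA on f(x) = 2*x^2 + 14*x + 1.54*|x|
L = 4, alpha = 0.1436
Iteration 1: beta = 0.0, y = 1.167 + 0.0*(1.167 - 1.167) = 1.167
  grad(y) = 18.668, v = y - alpha*grad = -1.5137
  prox(v) = soft_thresh(-1.5137, 0.2211) = -1.2926
Iteration 2: beta = 0.3333, y = -1.2926 + 0.3333*(-1.2926 - 1.167) = -2.1124
  grad(y) = 5.5502, v = y - alpha*grad = -2.9095
  prox(v) = soft_thresh(-2.9095, 0.2211) = -2.6883
f(x_2) = 2*(-2.6883)^2 + 14*(-2.6883) + 1.54*|-2.6883| = -19.0423


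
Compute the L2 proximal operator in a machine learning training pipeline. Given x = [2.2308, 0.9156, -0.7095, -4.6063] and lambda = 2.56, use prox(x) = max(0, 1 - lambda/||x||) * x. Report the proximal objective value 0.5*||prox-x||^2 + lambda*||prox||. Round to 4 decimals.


Step 1: Compute ||x||.
||x|| = 5.2475
Step 2: Compute scaling factor.
scale = max(0, 1 - 2.56/5.2475) = 0.5121
Step 3: prox(x) = [1.1425, 0.4689, -0.3634, -2.3591]
||prox(x)|| = 2.6875
Step 4: Proximal objective.
0.5*||prox-x||^2 = 3.2768
lambda*||prox|| = 6.88
Total = 10.1568


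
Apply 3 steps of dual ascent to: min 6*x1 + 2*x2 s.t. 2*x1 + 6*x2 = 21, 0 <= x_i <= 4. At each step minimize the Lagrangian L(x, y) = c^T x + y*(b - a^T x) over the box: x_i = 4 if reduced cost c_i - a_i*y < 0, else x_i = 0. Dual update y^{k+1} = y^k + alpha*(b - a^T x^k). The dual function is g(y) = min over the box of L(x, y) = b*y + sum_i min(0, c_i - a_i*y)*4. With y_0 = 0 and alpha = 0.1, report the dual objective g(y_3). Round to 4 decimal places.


Dual ascent for LP: min 6*x1 + 2*x2, 2*x1 + 6*x2 = 21, 0 <= x_i <= 4
Step 1: y^k = 0.0, reduced costs: (6.0, 2.0)
  x^k = (0.0, 0.0), subgradient = b - a^T x = 21.0
  y^{k+1} = 0.0 + 0.1*21.0 = 2.1
Step 2: y^k = 2.1, reduced costs: (1.8, -10.6)
  x^k = (0.0, 4.0), subgradient = b - a^T x = -3.0
  y^{k+1} = 2.1 + 0.1*-3.0 = 1.8
Step 3: y^k = 1.8, reduced costs: (2.4, -8.8)
  x^k = (0.0, 4.0), subgradient = b - a^T x = -3.0
  y^{k+1} = 1.8 + 0.1*-3.0 = 1.5
Dual objective at y_3 = 1.5: reduced costs (3.0, -7.0), box minimizer x = (0.0, 4.0)
g(y_3) = b*y + (c1 - a1*y)*x1 + (c2 - a2*y)*x2 = 21*1.5 + 3.0*0.0 + (-7.0)*4.0 = 31.5 + 0.0 - 28.0 = 3.5


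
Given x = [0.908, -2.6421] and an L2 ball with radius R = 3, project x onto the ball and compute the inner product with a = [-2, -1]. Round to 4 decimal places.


Step 1: Compute ||x|| (intermediates to 6 decimals).
||x|| = sqrt(0.908^2 + (-2.6421)^2) = 2.793771
Step 2: Project.
Since ||x|| <= R, proj = x (no scaling needed).
proj(x) = [0.908, -2.6421]
Step 3: Dot product.
a^T * proj(x) = -2*0.908 - 1*(-2.6421) = 0.8261


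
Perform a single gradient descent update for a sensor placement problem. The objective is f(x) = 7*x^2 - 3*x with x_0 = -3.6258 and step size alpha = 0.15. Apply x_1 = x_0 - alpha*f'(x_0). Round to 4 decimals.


We compute the gradient at x_0 and apply the update.
f'(x) = 14*x - 3
f'(-3.6258) = 14*-3.6258 - 3 = -53.7612
x_1 = -3.6258 - 0.15*-53.7612 = 4.4384


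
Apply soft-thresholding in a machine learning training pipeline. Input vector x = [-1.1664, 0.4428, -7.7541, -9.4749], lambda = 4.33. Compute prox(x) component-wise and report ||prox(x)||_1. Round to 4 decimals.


Soft-thresholding with lambda = 4.33:
prox(-1.1664) = sign(-1.1664)*max(|-1.1664| - 4.33, 0) = 0.0
prox(0.4428) = sign(0.4428)*max(|0.4428| - 4.33, 0) = 0.0
prox(-7.7541) = sign(-7.7541)*max(|-7.7541| - 4.33, 0) = -3.4241
prox(-9.4749) = sign(-9.4749)*max(|-9.4749| - 4.33, 0) = -5.1449
prox(x) = [0.0, 0.0, -3.4241, -5.1449]
||prox(x)||_1 = 0.0 + 0.0 + 3.4241 + 5.1449 = 8.569


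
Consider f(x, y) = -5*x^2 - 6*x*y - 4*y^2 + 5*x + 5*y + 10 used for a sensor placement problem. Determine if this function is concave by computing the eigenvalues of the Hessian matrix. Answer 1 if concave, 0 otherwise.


The Hessian of f(x,y) = -5*x^2 - 6*x*y - 4*y^2 + 5*x + 5*y + 10 is:
H = [[-10, -6], [-6, -8]]
Trace = -10 - 8 = -18
Determinant = -10*-8 - (-6)^2 = 44
Discriminant = (-18)^2 - 4*44 = 148.0
Eigenvalues: lambda_1 = -15.0828, lambda_2 = -2.9172
The function is concave.

1


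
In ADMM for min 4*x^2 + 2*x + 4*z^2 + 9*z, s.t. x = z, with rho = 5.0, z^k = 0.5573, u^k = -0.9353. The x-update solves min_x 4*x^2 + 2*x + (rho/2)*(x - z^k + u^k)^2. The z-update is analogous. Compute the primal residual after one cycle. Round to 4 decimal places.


ADMM iteration with rho = 5.0, z^k = 0.5573, u^k = -0.9353
Step 1: x-update.
Minimize 4*x^2 + 2*x + (5.0/2)*(x - 0.5573 - 0.9353)^2
FOC: (2*4 + 5.0)*x = -2 + 5.0*(0.5573 + 0.9353)
x^{k+1} = 0.4202
Step 2: z-update.
Minimize 4*z^2 + 9*z + (5.0/2)*(0.4202 - z - 0.9353)^2
FOC: (2*4 + 5.0)*z = -9 + 5.0*(0.4202 - 0.9353)
z^{k+1} = -0.8904
Step 3: u-update.
u^{k+1} = -0.9353 + 0.4202 + 0.8904 = 0.3753
Step 4: Primal residual = |0.4202 + 0.8904| = 1.3106


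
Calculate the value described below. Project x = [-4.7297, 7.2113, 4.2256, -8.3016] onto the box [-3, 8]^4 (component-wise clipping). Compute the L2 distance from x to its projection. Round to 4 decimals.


Project each component onto [-3, 8].
clip(-4.7297) = -3.0, clip(7.2113) = 7.2113, clip(4.2256) = 4.2256, clip(-8.3016) = -3.0
Projection = [-3.0, 7.2113, 4.2256, -3.0]
Squared diffs: [2.9919, 0.0, 0.0, 28.107]
Distance = sqrt(31.0989) = 5.5766


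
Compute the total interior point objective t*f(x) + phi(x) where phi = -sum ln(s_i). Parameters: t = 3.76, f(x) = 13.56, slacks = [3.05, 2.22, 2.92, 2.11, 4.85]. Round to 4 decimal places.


Step 1: Compute log-barrier.
ln values: [1.1151, 0.7975, 1.0716, 0.7467, 1.579]
phi = -(1.1151 + 0.7975 + 1.0716 + 0.7467 + 1.579) = -5.3099
Step 2: Compute augmented objective.
t*f(x) = 3.76*13.56 = 50.9856
Total = 50.9856 - 5.3099 = 45.6757


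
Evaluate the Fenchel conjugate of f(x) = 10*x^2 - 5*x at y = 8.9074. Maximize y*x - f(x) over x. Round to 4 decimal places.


f*(y) = sup_x {y*x - a*x^2 - b*x} = sup_x {(y-b)*x - a*x^2}
FOC: (y - b) - 2a*x = 0 => x* = (y - b)/(2a)
x* = (8.9074 + 5)/(2*10) = 0.6954
f*(8.9074) = (y-b)^2/(4a) = (8.9074 + 5)^2/(4*10)
= 193.4158/40 = 4.8354


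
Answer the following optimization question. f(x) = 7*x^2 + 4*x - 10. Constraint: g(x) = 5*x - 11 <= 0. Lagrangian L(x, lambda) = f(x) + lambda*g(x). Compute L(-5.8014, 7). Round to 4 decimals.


Step 1: Evaluate f(x).
f(-5.8014) = 7*(-5.8014)^2 + 4*(-5.8014) - 10 = 202.3881
Step 2: Evaluate g(x).
g(-5.8014) = 5*-5.8014 - 11 = -40.007
Step 3: Compute Lagrangian.
L = 202.3881 + 7*-40.007 = -77.6609


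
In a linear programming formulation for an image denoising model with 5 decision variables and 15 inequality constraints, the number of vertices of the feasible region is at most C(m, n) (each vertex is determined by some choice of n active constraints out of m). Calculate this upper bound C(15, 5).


Each vertex corresponds to some choice of n active constraints out of m, so the number of vertices is at most C(m, n) = m! / (n!(m-n)!).
m = 15, n = 5
Numerator: 15 * 14 * 13 * 12 * 11
Denominator: 5! = 120
C(15, 5) = 3003


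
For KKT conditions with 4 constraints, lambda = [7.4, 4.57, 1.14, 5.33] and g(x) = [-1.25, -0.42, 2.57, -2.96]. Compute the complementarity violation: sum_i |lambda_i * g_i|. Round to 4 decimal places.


KKT complementary slackness check:
lambda_1 * g_1 = 7.4 * -1.25 = -9.25
lambda_2 * g_2 = 4.57 * -0.42 = -1.9194
lambda_3 * g_3 = 1.14 * 2.57 = 2.9298
lambda_4 * g_4 = 5.33 * -2.96 = -15.7768
Total violation = 9.25 + 1.9194 + 2.9298 + 15.7768 = 29.876


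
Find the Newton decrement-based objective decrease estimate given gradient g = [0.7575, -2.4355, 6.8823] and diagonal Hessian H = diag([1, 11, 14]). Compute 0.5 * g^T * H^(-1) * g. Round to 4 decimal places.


Step 1: H is diagonal, so H^(-1) * g = [0.7575, -0.2214, 0.4916].
Step 2: g^T H^(-1) g = sum_i g_i^2 / H_ii
  = (0.7575)^2/1 + (-2.4355)^2/11 + (6.8823)^2/14
  = 0.5738 + 0.5392 + 3.3833 = 4.4963
Step 3: Objective decrease = 0.5 * g^T H^(-1) g = 2.2482


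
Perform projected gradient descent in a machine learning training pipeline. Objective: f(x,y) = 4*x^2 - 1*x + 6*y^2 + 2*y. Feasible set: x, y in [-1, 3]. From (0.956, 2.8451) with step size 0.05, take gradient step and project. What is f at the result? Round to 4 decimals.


Step 1: Compute gradient at (0.956, 2.8451).
grad_x = 2*4*0.956 - 1 = 6.648
grad_y = 2*6*2.8451 + 2 = 36.1412
Step 2: Gradient step.
x_raw = 0.956 - 0.05*6.648 = 0.6236
y_raw = 2.8451 - 0.05*36.1412 = 1.038
Step 3: Project onto [-1, 3].
x_proj = clip(0.6236) = 0.6236
y_proj = clip(1.038) = 1.038
Step 4: Evaluate f.
f(0.6236, 1.038) = 9.4732


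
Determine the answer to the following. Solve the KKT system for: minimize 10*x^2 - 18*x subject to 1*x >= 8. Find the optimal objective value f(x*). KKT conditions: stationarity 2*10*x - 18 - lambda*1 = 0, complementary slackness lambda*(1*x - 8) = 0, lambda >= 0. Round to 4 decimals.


Step 1: Try lambda = 0 (constraint inactive).
x_unc = 18/(2*10) = 0.9
Check: 1*0.9 = 0.9 < 8 -- violated!
Step 2: Constraint must be active: 1*x = 8
x* = 8/1 = 8.0
lambda = (2*10*8.0 - 18)/1 = 142.0
Step 3: Compute optimal value.
f(x*) = 10*8.0^2 - 18*8.0 = 496.0


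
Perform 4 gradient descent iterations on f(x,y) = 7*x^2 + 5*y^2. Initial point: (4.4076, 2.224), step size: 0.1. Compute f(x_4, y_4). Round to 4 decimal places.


Gradient descent on f(x,y) = 7*x^2 + 5*y^2.
Starting point: (4.4076, 2.224), alpha = 0.1
Step 1: grad_x = 2*7*4.4076 = 61.7064, grad_y = 2*5*2.224 = 22.24
  x_1 = 4.4076 - 0.1*61.7064 = -1.763
  y_1 = 2.224 - 0.1*22.24 = 0.0
Step 2: grad_x = 2*7*-1.763 = -24.6826, grad_y = 2*5*0.0 = 0.0
  x_2 = -1.763 - 0.1*-24.6826 = 0.7052
  y_2 = 0.0 - 0.1*0.0 = 0.0
Step 3: grad_x = 2*7*0.7052 = 9.873, grad_y = 2*5*0.0 = 0.0
  x_3 = 0.7052 - 0.1*9.873 = -0.2821
  y_3 = 0.0 - 0.1*0.0 = 0.0
Step 4: grad_x = 2*7*-0.2821 = -3.9492, grad_y = 2*5*0.0 = 0.0
  x_4 = -0.2821 - 0.1*-3.9492 = 0.1128
  y_4 = 0.0 - 0.1*0.0 = 0.0
f(0.1128, 0.0) = 7*0.1128^2 + 5*0.0^2 = 0.0891


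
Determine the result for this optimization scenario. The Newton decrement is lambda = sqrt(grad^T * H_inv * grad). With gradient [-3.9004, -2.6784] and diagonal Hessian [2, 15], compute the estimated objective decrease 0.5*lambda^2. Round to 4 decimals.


Step 1: H is diagonal, so H^(-1) * g = [-1.9502, -0.1786].
Step 2: g^T H^(-1) g = sum_i g_i^2 / H_ii
  = (-3.9004)^2/2 + (-2.6784)^2/15
  = 7.6066 + 0.4783 = 8.0848
Step 3: Objective decrease = 0.5 * g^T H^(-1) g = 4.0424


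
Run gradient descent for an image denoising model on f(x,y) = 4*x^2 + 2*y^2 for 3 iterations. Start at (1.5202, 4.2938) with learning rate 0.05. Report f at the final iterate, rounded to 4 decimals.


Gradient descent on f(x,y) = 4*x^2 + 2*y^2.
Starting point: (1.5202, 4.2938), alpha = 0.05
Step 1: grad_x = 2*4*1.5202 = 12.1616, grad_y = 2*2*4.2938 = 17.1752
  x_1 = 1.5202 - 0.05*12.1616 = 0.9121
  y_1 = 4.2938 - 0.05*17.1752 = 3.435
Step 2: grad_x = 2*4*0.9121 = 7.297, grad_y = 2*2*3.435 = 13.7402
  x_2 = 0.9121 - 0.05*7.297 = 0.5473
  y_2 = 3.435 - 0.05*13.7402 = 2.748
Step 3: grad_x = 2*4*0.5473 = 4.3782, grad_y = 2*2*2.748 = 10.9921
  x_3 = 0.5473 - 0.05*4.3782 = 0.3284
  y_3 = 2.748 - 0.05*10.9921 = 2.1984
f(0.3284, 2.1984) = 4*0.3284^2 + 2*2.1984^2 = 10.0974


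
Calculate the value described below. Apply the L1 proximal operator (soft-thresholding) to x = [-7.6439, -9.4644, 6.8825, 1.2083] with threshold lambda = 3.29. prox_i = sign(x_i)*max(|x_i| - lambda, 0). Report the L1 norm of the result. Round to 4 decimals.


Soft-thresholding with lambda = 3.29:
prox(-7.6439) = sign(-7.6439)*max(|-7.6439| - 3.29, 0) = -4.3539
prox(-9.4644) = sign(-9.4644)*max(|-9.4644| - 3.29, 0) = -6.1744
prox(6.8825) = sign(6.8825)*max(|6.8825| - 3.29, 0) = 3.5925
prox(1.2083) = sign(1.2083)*max(|1.2083| - 3.29, 0) = 0.0
prox(x) = [-4.3539, -6.1744, 3.5925, 0.0]
||prox(x)||_1 = 4.3539 + 6.1744 + 3.5925 + 0.0 = 14.1208


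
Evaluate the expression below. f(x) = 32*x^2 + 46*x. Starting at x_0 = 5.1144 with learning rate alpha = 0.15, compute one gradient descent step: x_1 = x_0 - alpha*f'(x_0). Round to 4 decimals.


We compute the gradient at x_0 and apply the update.
f'(x) = 64*x + 46
f'(5.1144) = 64*5.1144 + 46 = 373.3216
x_1 = 5.1144 - 0.15*373.3216 = -50.8838


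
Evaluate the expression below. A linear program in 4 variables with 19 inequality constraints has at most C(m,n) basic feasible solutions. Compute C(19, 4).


Each vertex corresponds to some choice of n active constraints out of m, so the number of vertices is at most C(m, n) = m! / (n!(m-n)!).
m = 19, n = 4
Numerator: 19 * 18 * 17 * 16
Denominator: 4! = 24
C(19, 4) = 3876


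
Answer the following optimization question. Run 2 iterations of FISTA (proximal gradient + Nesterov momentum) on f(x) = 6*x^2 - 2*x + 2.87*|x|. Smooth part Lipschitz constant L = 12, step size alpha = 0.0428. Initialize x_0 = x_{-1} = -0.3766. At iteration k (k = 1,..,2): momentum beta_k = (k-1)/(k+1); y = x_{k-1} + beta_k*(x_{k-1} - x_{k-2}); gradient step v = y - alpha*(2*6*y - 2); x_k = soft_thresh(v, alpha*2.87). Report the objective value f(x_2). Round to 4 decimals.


FISTA on f(x) = 6*x^2 - 2*x + 2.87*|x|
L = 12, alpha = 0.0428
Iteration 1: beta = 0.0, y = -0.3766 + 0.0*(-0.3766 + 0.3766) = -0.3766
  grad(y) = -6.5192, v = y - alpha*grad = -0.0976
  prox(v) = soft_thresh(-0.0976, 0.1228) = 0.0
Iteration 2: beta = 0.3333, y = 0.0 + 0.3333*(0.0 + 0.3766) = 0.1255
  grad(y) = -0.4936, v = y - alpha*grad = 0.1467
  prox(v) = soft_thresh(0.1467, 0.1228) = 0.0238
f(x_2) = 6*0.0238^2 - 2*0.0238 + 2.87*|0.0238| = 0.0241


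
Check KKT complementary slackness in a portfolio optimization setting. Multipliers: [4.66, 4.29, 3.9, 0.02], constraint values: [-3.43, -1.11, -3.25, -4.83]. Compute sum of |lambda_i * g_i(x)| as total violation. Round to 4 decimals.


KKT complementary slackness check:
lambda_1 * g_1 = 4.66 * -3.43 = -15.9838
lambda_2 * g_2 = 4.29 * -1.11 = -4.7619
lambda_3 * g_3 = 3.9 * -3.25 = -12.675
lambda_4 * g_4 = 0.02 * -4.83 = -0.0966
Total violation = 15.9838 + 4.7619 + 12.675 + 0.0966 = 33.5173


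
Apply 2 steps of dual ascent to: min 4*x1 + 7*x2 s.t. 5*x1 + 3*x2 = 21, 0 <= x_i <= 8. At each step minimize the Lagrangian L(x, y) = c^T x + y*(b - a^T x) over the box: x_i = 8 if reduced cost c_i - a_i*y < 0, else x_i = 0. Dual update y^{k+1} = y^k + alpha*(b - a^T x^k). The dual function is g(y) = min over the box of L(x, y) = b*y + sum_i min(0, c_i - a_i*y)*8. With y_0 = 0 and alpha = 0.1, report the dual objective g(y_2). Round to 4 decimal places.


Dual ascent for LP: min 4*x1 + 7*x2, 5*x1 + 3*x2 = 21, 0 <= x_i <= 8
Step 1: y^k = 0.0, reduced costs: (4.0, 7.0)
  x^k = (0.0, 0.0), subgradient = b - a^T x = 21.0
  y^{k+1} = 0.0 + 0.1*21.0 = 2.1
Step 2: y^k = 2.1, reduced costs: (-6.5, 0.7)
  x^k = (8.0, 0.0), subgradient = b - a^T x = -19.0
  y^{k+1} = 2.1 + 0.1*-19.0 = 0.2
Dual objective at y_2 = 0.2: reduced costs (3.0, 6.4), box minimizer x = (0.0, 0.0)
g(y_2) = b*y + (c1 - a1*y)*x1 + (c2 - a2*y)*x2 = 21*0.2 + 3.0*0.0 + 6.4*0.0 = 4.2 + 0.0 + 0.0 = 4.2


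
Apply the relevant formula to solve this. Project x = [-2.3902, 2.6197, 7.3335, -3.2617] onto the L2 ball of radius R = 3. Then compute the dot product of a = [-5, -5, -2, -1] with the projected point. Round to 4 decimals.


Step 1: Compute ||x|| (intermediates to 6 decimals).
||x|| = sqrt((-2.3902)^2 + 2.6197^2 + 7.3335^2 + (-3.2617)^2) = 8.774668
Step 2: Project.
Since ||x|| > R, scale = R/||x|| = 3/8.774668 = 0.341893, proj(x) = scale * x
proj(x) = [-0.817193, 0.895657, 2.507272, -1.115152]
Step 3: Dot product.
a^T * proj(x) = -5*(-0.817193) - 5*0.895657 - 2*2.507272 - 1*(-1.115152) = -4.2917


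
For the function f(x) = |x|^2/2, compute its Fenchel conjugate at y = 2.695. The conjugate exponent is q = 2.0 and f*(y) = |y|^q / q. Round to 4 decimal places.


The conjugate exponent q satisfies 1/p + 1/q = 1.
p = 2, so q = 2/(2 - 1) = 2.0
|y|^q = 2.695^2.0 = 7.263
f*(2.695) = 7.263 / 2.0 = 3.6315


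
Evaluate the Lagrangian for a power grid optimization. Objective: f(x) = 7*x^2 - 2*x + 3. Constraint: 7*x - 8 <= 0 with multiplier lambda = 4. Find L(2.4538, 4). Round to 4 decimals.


Step 1: Evaluate f(x).
f(2.4538) = 7*2.4538^2 - 2*2.4538 + 3 = 40.2403
Step 2: Evaluate g(x).
g(2.4538) = 7*2.4538 - 8 = 9.1766
Step 3: Compute Lagrangian.
L = 40.2403 + 4*9.1766 = 76.9467


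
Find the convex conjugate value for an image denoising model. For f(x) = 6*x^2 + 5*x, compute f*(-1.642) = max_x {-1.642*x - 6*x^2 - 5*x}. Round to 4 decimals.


f*(y) = sup_x {y*x - a*x^2 - b*x} = sup_x {(y-b)*x - a*x^2}
FOC: (y - b) - 2a*x = 0 => x* = (y - b)/(2a)
x* = (-1.642 - 5)/(2*6) = -0.5535
f*(-1.642) = (y-b)^2/(4a) = (-1.642 - 5)^2/(4*6)
= 44.1162/24 = 1.8382


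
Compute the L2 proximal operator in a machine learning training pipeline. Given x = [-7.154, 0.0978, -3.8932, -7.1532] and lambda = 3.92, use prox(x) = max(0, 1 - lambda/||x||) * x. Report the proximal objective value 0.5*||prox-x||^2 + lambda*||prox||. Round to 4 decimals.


Step 1: Compute ||x||.
||x|| = 10.8404
Step 2: Compute scaling factor.
scale = max(0, 1 - 3.92/10.8404) = 0.6384
Step 3: prox(x) = [-4.567, 0.0624, -2.4854, -4.5665]
||prox(x)|| = 6.9204
Step 4: Proximal objective.
0.5*||prox-x||^2 = 7.6832
lambda*||prox|| = 27.128
Total = 34.8112


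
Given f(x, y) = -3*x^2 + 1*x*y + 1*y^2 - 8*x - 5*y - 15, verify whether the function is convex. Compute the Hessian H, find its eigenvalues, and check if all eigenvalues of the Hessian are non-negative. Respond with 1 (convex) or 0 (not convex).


The Hessian of f(x,y) = -3*x^2 + 1*x*y + 1*y^2 - 8*x - 5*y - 15 is:
H = [[-6, 1], [1, 2]]
Trace = -6 + 2 = -4
Determinant = -6*2 - (1)^2 = -13
Discriminant = (-4)^2 - 4*-13 = 68.0
Eigenvalues: lambda_1 = -6.1231, lambda_2 = 2.1231
The function is not convex.

0
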